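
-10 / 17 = -0.59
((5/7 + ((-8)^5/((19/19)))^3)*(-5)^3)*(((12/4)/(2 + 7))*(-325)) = -3335185270920465625/7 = -476455038702923660.71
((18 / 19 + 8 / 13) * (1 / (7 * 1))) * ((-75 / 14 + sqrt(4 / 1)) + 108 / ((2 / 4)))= 44197 / 931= 47.47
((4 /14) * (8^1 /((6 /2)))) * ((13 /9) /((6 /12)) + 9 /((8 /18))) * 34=16184 /27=599.41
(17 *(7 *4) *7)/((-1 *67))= -3332/67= -49.73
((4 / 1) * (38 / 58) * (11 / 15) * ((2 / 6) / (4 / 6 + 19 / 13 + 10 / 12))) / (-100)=-0.00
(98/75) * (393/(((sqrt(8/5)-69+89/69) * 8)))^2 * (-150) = -2458592712303098805/23805546684856448-907447100785785 * sqrt(10)/743923333901764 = -107.14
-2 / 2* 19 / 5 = -19 / 5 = -3.80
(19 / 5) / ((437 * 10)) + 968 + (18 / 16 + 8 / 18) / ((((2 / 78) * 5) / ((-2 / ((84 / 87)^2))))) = 5094423169 / 5409600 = 941.74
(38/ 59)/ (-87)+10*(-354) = -18170858/ 5133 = -3540.01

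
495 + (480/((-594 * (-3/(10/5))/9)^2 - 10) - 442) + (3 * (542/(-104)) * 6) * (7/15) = 11801809/1272830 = 9.27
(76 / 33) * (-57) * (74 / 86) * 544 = -29064832 / 473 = -61447.85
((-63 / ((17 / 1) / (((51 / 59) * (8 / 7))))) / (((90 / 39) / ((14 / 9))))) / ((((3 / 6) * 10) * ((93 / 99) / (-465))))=72072 / 295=244.31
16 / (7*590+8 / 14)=56 / 14457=0.00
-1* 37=-37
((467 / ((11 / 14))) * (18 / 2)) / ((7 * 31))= 8406 / 341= 24.65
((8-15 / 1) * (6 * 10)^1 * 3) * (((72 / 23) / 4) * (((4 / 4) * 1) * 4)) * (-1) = 90720 / 23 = 3944.35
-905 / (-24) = 905 / 24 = 37.71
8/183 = 0.04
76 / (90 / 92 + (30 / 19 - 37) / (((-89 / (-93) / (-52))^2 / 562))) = -526144504 / 406894471046361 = -0.00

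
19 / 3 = 6.33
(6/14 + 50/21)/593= 0.00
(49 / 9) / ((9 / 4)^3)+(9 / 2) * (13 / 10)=830357 / 131220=6.33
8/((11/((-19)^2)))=2888/11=262.55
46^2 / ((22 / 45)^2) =1071225 / 121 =8853.10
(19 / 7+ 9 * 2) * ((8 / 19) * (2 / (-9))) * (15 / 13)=-11600 / 5187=-2.24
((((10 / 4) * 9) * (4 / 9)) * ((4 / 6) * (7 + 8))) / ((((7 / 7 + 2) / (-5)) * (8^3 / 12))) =-125 / 32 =-3.91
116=116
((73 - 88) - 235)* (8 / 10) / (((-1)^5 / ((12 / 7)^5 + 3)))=59850600 / 16807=3561.05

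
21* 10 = 210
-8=-8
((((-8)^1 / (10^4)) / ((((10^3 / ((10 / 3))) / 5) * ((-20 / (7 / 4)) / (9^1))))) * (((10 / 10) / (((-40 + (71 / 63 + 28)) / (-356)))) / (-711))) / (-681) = 4361 / 6142052500000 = 0.00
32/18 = 1.78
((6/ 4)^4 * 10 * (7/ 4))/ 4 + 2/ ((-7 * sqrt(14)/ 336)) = 2835/ 128-48 * sqrt(14)/ 7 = -3.51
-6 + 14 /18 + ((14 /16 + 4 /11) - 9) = -10283 /792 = -12.98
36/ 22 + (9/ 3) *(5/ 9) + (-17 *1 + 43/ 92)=-40165/ 3036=-13.23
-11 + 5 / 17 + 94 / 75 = -12052 / 1275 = -9.45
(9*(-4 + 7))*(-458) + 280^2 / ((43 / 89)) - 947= 6405141 / 43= 148956.77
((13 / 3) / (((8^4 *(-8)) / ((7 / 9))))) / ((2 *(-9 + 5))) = 91 / 7077888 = 0.00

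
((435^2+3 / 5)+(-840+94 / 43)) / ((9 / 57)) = 769564106 / 645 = 1193122.64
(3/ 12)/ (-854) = -1/ 3416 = -0.00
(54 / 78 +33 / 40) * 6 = 2367 / 260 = 9.10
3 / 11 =0.27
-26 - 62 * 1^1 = -88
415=415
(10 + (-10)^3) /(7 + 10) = -58.24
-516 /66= -86 /11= -7.82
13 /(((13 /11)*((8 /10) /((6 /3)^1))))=55 /2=27.50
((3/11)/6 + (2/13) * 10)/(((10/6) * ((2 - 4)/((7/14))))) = -0.24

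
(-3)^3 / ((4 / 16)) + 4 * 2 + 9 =-91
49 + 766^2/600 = 154039/150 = 1026.93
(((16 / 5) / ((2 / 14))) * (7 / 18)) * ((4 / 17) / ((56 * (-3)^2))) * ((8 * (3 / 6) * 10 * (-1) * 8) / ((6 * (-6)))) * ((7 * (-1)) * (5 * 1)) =-15680 / 12393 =-1.27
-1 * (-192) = 192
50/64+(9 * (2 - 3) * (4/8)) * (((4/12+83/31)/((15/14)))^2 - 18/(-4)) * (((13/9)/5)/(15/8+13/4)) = -1206725867/510636960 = -2.36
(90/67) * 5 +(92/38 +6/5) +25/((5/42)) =220.34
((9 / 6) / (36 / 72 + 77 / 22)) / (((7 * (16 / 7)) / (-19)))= -57 / 128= -0.45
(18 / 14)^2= 81 / 49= 1.65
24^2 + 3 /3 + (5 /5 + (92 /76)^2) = 209187 /361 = 579.47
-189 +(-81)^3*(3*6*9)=-86093631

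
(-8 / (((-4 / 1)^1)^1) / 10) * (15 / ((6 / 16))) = 8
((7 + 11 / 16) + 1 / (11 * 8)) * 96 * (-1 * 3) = -24390 / 11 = -2217.27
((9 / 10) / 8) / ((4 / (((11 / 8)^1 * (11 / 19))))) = 1089 / 48640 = 0.02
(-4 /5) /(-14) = 2 /35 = 0.06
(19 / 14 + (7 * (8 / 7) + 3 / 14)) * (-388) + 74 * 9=-21334 / 7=-3047.71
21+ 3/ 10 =213/ 10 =21.30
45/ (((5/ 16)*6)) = 24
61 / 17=3.59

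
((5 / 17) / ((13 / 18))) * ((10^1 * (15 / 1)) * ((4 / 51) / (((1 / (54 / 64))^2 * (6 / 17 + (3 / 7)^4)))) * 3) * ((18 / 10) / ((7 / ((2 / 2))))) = 506345175 / 74411584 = 6.80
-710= -710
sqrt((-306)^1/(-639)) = sqrt(2414)/71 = 0.69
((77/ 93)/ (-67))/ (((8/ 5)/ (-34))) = 0.26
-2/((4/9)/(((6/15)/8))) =-0.22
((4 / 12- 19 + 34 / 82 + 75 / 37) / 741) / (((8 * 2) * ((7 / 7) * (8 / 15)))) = -1775 / 691752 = -0.00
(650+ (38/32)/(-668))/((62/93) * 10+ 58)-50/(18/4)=-19773313/18661248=-1.06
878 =878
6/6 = 1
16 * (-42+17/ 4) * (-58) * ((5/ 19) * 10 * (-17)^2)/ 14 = 253106200/ 133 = 1903054.14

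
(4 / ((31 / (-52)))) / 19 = -208 / 589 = -0.35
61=61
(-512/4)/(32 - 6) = -64/13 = -4.92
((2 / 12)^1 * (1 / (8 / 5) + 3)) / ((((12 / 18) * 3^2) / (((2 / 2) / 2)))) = 29 / 576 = 0.05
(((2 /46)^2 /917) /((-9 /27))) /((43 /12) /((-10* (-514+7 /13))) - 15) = 2403000 /5828121228013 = 0.00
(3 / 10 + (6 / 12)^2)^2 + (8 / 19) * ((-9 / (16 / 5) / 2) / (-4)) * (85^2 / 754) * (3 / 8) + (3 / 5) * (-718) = -19710998617 / 45843200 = -429.97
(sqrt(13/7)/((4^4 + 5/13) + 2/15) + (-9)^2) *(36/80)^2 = 3159 *sqrt(91)/28011760 + 6561/400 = 16.40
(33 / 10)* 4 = 13.20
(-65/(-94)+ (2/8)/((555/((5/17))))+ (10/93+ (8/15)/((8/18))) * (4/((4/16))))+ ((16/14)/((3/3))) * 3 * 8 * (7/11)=7876594087/201619660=39.07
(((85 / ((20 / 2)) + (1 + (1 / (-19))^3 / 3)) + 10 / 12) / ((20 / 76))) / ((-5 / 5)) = -70876 / 1805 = -39.27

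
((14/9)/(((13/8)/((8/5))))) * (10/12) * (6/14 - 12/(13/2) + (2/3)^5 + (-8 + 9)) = -0.36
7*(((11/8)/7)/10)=11/80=0.14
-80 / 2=-40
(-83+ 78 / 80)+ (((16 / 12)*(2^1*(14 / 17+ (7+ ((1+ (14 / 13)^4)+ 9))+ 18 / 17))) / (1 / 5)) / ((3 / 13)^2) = 15459334349 / 3102840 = 4982.32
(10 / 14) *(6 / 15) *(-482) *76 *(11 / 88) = -9158 / 7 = -1308.29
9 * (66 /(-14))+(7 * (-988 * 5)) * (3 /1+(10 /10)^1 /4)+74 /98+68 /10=-27542869 /245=-112419.87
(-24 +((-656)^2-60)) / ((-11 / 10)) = -4302520 / 11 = -391138.18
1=1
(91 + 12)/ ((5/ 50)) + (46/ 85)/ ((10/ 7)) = 437911/ 425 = 1030.38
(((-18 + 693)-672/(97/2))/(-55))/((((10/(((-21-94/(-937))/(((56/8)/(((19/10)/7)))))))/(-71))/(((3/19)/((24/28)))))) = -89167293483/6998453000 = -12.74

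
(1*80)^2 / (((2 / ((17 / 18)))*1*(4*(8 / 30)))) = 8500 / 3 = 2833.33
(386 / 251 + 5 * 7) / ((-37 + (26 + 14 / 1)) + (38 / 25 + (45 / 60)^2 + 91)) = 1222800 / 3215561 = 0.38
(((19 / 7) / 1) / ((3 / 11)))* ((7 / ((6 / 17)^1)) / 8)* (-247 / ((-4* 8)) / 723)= 877591 / 3331584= 0.26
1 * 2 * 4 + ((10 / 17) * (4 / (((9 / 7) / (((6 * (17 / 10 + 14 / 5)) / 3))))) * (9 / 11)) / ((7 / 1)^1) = 1856 / 187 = 9.93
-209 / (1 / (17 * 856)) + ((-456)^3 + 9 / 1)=-97860175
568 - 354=214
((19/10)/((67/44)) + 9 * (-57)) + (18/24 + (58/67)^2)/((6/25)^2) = -1569889801/3232080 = -485.72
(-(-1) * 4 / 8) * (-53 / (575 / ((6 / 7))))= -159 / 4025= -0.04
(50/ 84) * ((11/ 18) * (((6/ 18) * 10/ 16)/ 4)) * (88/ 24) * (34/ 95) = 51425/ 2068416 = 0.02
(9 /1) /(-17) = -9 /17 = -0.53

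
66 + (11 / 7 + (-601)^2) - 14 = 2528782 / 7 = 361254.57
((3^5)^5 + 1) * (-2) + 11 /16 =-27113235502197 /16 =-1694577218887.31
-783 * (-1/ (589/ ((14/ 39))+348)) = 3654/ 9281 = 0.39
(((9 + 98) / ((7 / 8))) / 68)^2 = 45796 / 14161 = 3.23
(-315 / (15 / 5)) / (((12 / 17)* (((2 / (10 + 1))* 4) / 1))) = -6545 / 32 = -204.53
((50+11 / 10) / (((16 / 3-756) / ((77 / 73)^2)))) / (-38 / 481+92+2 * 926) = -59888829 / 1537145342960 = -0.00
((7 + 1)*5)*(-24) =-960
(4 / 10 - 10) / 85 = -0.11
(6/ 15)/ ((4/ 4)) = 2/ 5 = 0.40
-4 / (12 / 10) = -10 / 3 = -3.33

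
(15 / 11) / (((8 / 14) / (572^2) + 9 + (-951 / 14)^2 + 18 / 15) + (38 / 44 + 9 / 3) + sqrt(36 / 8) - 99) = 620113509068603550 / 2059723063538537362879 - 205364864454750 * sqrt(2) / 2059723063538537362879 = 0.00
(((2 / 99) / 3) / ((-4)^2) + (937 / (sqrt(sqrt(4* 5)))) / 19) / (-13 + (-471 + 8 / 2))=-937* sqrt(2)* 5^(3 / 4) / 91200 -1 / 1140480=-0.05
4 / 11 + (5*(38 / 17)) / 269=20382 / 50303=0.41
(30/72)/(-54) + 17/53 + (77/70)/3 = 116719/171720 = 0.68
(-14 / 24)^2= 49 / 144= 0.34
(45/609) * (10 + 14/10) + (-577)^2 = 67584758/203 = 332929.84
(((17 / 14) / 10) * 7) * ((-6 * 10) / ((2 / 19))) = -969 / 2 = -484.50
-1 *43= -43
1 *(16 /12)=1.33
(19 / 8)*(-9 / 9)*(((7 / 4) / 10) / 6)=-133 / 1920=-0.07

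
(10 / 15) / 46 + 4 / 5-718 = -247429 / 345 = -717.19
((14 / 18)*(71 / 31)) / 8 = 497 / 2232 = 0.22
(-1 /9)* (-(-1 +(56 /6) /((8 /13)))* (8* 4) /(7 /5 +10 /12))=13600 /603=22.55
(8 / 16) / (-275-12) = -1 / 574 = -0.00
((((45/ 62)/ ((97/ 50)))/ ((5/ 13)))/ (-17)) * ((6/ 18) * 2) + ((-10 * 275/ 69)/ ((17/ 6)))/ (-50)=285920/ 1175737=0.24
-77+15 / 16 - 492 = -9089 / 16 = -568.06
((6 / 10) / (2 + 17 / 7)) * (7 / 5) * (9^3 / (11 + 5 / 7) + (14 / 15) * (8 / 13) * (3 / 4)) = 49096677 / 4130750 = 11.89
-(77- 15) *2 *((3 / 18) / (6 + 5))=-62 / 33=-1.88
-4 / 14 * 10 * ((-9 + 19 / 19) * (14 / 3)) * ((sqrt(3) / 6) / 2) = 80 * sqrt(3) / 9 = 15.40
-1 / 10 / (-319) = 1 / 3190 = 0.00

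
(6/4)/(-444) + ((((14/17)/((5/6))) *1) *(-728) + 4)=-18000437/25160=-715.44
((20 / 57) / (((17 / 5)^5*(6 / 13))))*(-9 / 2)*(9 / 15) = -121875 / 26977283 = -0.00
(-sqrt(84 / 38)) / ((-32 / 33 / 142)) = 2343 * sqrt(798) / 304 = 217.72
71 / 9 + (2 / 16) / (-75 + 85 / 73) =3060863 / 388080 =7.89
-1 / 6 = -0.17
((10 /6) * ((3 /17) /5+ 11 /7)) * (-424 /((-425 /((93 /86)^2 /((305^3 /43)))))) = 292151688 /61702656903125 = 0.00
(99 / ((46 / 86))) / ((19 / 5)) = 21285 / 437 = 48.71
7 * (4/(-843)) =-28/843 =-0.03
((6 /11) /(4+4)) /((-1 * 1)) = -0.07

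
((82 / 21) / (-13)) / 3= -82 / 819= -0.10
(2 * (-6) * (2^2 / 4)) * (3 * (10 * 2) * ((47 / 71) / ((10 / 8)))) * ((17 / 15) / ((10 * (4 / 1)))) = -19176 / 1775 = -10.80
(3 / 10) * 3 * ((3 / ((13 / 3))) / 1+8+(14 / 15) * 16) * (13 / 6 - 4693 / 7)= -9946513 / 700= -14209.30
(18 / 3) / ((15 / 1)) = 2 / 5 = 0.40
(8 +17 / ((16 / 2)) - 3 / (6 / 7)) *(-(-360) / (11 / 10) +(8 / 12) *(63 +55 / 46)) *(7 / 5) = 104207593 / 30360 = 3432.40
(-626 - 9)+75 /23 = -14530 /23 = -631.74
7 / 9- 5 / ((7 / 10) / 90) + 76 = -35663 / 63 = -566.08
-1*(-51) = 51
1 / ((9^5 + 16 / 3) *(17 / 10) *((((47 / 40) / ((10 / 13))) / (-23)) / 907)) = -250332000 / 1840192081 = -0.14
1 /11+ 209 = 2300 /11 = 209.09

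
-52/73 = -0.71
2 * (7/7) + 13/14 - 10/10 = 27/14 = 1.93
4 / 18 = 2 / 9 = 0.22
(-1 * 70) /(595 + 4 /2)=-70 /597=-0.12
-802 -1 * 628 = -1430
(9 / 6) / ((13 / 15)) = 45 / 26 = 1.73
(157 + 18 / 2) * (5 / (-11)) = -830 / 11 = -75.45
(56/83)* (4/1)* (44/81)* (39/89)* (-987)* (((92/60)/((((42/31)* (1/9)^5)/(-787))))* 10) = 2463392958009984/7387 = 333476777854.34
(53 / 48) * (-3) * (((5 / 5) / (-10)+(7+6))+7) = -10547 / 160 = -65.92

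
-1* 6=-6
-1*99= -99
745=745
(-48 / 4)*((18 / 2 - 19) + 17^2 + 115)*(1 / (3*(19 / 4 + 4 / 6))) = -18912 / 65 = -290.95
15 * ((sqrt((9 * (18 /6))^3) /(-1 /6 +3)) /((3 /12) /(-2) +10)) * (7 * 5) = 2041200 * sqrt(3) /1343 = 2632.51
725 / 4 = 181.25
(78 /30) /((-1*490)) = -13 /2450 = -0.01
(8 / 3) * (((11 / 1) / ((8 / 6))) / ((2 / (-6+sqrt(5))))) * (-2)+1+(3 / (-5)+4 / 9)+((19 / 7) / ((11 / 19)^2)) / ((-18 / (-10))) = 581649 / 4235 - 22 * sqrt(5) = 88.15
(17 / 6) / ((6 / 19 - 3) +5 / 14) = -2261 / 1857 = -1.22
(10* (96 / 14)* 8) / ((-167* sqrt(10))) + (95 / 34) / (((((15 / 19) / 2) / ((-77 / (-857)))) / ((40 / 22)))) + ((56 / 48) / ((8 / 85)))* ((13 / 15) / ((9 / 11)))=269753953 / 18881424 - 384* sqrt(10) / 1169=13.25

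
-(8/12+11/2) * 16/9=-296/27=-10.96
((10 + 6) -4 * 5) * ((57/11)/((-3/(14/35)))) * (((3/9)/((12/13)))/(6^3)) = 247/53460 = 0.00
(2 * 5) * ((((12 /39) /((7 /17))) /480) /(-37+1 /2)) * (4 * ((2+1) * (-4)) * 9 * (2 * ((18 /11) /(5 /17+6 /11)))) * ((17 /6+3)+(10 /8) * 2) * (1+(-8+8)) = 6242400 /1042951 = 5.99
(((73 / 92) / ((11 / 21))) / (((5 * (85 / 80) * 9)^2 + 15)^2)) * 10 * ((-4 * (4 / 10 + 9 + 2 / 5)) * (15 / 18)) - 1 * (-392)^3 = 1057633398304073970176 / 17558077255785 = 60236288.00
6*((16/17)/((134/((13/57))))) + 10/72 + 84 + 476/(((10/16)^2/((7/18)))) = 3622917287/6492300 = 558.03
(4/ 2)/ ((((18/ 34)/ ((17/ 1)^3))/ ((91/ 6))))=7600411/ 27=281496.70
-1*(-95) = 95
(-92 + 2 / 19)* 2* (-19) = 3492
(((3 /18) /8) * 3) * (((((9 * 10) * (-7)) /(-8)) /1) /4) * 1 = 1.23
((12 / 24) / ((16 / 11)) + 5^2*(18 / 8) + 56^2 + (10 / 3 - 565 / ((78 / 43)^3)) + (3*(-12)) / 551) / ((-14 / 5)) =-16217926041995 / 14642776512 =-1107.57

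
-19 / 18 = -1.06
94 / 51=1.84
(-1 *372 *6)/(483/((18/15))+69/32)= -71424/12949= -5.52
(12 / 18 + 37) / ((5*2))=113 / 30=3.77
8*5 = 40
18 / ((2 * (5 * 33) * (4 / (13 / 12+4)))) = 61 / 880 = 0.07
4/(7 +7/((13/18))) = 52/217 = 0.24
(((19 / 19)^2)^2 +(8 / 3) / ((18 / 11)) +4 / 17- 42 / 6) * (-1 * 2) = 3796 / 459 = 8.27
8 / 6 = 4 / 3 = 1.33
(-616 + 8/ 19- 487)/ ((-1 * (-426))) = -6983/ 2698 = -2.59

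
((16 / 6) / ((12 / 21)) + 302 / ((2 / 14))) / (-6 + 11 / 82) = -521192 / 1443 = -361.19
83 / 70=1.19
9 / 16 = 0.56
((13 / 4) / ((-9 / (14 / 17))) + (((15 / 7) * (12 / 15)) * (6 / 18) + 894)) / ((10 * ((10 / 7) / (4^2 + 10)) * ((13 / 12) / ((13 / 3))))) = 4980391 / 765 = 6510.32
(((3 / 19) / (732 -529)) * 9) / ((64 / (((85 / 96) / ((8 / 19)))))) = 765 / 3325952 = 0.00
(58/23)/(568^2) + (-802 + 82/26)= -38530177383/48232288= -798.85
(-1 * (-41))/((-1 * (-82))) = 1/2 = 0.50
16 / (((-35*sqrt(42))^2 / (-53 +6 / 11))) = -4616 / 282975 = -0.02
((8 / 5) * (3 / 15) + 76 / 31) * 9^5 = 126837252 / 775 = 163660.97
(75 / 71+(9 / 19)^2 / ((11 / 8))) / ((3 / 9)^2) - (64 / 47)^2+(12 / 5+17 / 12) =483477768421 / 37368460140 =12.94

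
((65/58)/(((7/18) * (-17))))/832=-45/220864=-0.00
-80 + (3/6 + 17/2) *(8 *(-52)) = -3824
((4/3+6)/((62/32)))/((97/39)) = 4576/3007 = 1.52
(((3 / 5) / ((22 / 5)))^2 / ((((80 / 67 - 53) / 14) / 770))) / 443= -49245 / 5638061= -0.01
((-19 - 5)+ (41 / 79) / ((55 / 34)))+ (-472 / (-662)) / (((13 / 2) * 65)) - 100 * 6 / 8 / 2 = -29738981197 / 486109910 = -61.18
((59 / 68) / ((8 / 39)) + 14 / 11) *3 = 98781 / 5984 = 16.51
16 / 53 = 0.30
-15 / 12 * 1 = -5 / 4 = -1.25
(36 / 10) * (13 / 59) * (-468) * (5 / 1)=-109512 / 59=-1856.14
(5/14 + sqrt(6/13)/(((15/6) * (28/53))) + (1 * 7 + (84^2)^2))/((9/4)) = 106 * sqrt(78)/4095 + 1394040014/63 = 22127619.50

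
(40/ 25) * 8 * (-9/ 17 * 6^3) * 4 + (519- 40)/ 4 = -1949941/ 340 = -5735.12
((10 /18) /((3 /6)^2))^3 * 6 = 16000 /243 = 65.84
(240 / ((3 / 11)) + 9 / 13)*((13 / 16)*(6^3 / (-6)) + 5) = -1110553 / 52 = -21356.79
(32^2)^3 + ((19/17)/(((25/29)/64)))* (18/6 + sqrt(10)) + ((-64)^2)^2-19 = 35264* sqrt(10)/425 + 463470689717/425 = 1090519532.31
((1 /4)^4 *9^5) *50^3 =922640625 /32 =28832519.53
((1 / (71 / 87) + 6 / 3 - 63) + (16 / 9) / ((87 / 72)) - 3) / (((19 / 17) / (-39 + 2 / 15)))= 3753008281 / 1760445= 2131.85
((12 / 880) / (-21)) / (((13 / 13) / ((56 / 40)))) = -1 / 1100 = -0.00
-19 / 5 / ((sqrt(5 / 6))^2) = -114 / 25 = -4.56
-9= -9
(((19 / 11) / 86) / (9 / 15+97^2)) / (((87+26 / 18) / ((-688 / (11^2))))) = -855 / 6230778356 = -0.00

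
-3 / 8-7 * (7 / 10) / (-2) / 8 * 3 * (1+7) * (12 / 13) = 3333 / 520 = 6.41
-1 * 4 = -4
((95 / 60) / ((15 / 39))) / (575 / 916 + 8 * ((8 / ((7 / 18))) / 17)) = 0.40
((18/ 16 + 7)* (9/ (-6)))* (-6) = 585/ 8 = 73.12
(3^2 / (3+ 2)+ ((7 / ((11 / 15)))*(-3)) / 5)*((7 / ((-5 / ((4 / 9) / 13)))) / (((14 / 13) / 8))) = 384 / 275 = 1.40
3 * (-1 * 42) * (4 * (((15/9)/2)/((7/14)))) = -840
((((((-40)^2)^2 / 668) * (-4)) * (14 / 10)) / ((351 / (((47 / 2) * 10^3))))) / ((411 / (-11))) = 926464000000 / 24091587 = 38455.91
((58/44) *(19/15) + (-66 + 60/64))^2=28008365449/6969600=4018.65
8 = 8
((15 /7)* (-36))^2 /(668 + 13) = 97200 /11123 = 8.74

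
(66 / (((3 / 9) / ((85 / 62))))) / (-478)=-8415 / 14818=-0.57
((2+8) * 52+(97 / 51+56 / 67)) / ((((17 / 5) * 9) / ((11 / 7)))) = 98240725 / 3659607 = 26.84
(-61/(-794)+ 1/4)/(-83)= -519/131804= -0.00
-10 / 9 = -1.11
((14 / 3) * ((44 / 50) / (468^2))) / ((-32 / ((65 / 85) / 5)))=-77 / 859248000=-0.00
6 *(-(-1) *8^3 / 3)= 1024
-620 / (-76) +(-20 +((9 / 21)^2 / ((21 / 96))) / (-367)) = -11.84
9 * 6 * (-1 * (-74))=3996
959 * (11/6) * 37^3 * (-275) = -146943086675/6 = -24490514445.83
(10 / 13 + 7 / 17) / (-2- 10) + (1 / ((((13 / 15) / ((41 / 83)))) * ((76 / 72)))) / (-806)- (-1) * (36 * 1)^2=728049320007 / 561809404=1295.90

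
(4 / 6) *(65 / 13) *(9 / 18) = 5 / 3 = 1.67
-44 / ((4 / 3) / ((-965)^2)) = -30730425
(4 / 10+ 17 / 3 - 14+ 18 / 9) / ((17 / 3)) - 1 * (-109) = 9176 / 85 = 107.95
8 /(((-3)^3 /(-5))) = 40 /27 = 1.48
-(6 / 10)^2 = -9 / 25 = -0.36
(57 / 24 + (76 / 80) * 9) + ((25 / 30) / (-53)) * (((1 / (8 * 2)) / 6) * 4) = 416873 / 38160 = 10.92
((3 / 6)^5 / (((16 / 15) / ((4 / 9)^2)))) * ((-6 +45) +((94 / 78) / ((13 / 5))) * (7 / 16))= 1590065 / 7008768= 0.23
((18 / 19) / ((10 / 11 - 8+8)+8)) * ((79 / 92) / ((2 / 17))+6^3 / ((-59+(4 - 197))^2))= 6517929 / 8393896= 0.78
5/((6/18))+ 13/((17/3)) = 294/17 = 17.29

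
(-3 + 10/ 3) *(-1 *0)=0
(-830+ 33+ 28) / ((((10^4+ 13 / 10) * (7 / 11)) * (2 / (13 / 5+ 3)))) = -33836 / 100013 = -0.34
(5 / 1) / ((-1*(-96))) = 0.05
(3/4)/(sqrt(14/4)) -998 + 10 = -987.60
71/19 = 3.74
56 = 56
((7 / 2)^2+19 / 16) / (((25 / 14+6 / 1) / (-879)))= -1322895 / 872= -1517.08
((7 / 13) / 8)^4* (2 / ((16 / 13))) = 2401 / 71991296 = 0.00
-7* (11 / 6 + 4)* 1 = -245 / 6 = -40.83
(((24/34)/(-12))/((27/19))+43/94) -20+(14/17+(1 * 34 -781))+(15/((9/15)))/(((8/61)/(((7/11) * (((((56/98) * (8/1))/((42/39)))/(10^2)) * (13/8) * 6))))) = -9508977521/13288968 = -715.55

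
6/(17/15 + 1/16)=1440/287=5.02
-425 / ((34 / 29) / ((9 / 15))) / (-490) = 0.44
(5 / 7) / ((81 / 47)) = 235 / 567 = 0.41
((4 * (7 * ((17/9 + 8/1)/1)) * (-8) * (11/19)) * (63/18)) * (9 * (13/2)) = -4988984/19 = -262578.11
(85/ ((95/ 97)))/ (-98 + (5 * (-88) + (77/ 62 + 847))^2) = 6338756/ 12165130171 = 0.00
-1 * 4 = -4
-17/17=-1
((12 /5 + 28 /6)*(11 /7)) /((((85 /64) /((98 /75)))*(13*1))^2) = 6552584192 /103023984375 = 0.06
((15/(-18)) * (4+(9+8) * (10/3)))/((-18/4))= 910/81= 11.23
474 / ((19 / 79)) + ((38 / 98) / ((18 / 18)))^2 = 89914705 / 45619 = 1970.99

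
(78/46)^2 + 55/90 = 33197/9522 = 3.49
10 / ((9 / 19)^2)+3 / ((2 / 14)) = 5311 / 81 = 65.57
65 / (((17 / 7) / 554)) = 252070 / 17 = 14827.65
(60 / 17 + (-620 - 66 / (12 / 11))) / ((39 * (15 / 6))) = -6.94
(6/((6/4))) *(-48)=-192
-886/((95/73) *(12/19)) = -1077.97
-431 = -431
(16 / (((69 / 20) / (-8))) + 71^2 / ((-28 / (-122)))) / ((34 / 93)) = 656633599 / 10948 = 59977.49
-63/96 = -21/32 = -0.66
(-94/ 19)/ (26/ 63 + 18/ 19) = -2961/ 814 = -3.64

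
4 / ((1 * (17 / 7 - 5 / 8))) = 2.22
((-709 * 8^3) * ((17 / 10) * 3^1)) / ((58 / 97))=-448950144 / 145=-3096207.89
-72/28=-18/7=-2.57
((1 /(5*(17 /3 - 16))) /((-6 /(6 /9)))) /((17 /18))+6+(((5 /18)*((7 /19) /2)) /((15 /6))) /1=5427517 /901170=6.02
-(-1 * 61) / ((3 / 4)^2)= 976 / 9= 108.44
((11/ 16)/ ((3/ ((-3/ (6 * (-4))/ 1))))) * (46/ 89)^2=5819/ 760416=0.01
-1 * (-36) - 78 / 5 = 102 / 5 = 20.40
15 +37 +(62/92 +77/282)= 171707/3243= 52.95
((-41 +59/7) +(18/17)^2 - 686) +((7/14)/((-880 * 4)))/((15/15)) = -10217872103/14241920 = -717.45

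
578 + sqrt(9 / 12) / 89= sqrt(3) / 178 + 578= 578.01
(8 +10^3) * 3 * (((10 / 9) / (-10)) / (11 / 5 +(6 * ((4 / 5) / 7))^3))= -14406000 / 108149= -133.21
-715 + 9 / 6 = -1427 / 2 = -713.50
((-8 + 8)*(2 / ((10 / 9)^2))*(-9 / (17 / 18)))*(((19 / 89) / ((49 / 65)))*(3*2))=0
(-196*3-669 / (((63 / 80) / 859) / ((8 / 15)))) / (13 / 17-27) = 208728890 / 14049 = 14857.21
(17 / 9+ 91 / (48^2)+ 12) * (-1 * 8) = -10697 / 96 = -111.43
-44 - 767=-811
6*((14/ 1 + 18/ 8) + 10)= 315/ 2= 157.50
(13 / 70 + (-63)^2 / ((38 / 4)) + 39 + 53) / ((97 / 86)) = 29165481 / 64505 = 452.14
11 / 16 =0.69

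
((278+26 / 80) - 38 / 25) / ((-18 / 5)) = -55361 / 720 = -76.89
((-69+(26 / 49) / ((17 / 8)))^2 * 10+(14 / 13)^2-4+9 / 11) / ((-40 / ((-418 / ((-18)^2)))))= 1158386828242541 / 759891721680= 1524.41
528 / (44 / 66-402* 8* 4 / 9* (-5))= 792 / 10721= 0.07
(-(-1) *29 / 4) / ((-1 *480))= -29 / 1920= -0.02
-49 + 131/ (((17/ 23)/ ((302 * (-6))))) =-5460389/ 17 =-321199.35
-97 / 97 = -1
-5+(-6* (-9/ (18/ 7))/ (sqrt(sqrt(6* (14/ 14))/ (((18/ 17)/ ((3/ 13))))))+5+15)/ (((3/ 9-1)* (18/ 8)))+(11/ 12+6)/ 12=-14* sqrt(221)* 6^(1/ 4)/ 17-2557/ 144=-36.92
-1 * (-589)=589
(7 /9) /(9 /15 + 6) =35 /297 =0.12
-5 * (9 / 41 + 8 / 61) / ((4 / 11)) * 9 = -434115 / 10004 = -43.39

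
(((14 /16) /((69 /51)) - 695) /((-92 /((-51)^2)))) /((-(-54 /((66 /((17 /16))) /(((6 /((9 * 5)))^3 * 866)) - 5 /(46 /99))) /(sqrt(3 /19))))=4780292161095 * sqrt(57) /12812532352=2816.81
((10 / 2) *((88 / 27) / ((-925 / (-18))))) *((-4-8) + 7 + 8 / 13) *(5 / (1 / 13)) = -3344 / 37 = -90.38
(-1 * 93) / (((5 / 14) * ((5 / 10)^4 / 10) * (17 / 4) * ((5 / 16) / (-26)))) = 69328896 / 85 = 815634.07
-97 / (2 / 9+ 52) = -873 / 470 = -1.86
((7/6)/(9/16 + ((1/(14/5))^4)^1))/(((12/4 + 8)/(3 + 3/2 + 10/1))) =974806/366861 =2.66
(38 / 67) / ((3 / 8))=304 / 201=1.51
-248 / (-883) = 248 / 883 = 0.28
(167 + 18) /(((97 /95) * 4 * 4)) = 17575 /1552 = 11.32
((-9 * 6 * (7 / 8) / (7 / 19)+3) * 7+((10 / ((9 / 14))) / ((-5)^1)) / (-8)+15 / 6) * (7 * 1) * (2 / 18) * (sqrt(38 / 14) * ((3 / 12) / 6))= -31459 * sqrt(133) / 7776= -46.66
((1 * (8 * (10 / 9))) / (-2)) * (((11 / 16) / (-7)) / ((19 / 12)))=110 / 399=0.28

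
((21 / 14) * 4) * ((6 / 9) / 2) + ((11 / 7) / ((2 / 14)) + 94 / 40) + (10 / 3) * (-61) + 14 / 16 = -22453 / 120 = -187.11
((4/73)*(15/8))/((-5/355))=-1065/146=-7.29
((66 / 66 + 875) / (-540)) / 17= -73 / 765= -0.10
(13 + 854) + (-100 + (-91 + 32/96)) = 2029/3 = 676.33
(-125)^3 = -1953125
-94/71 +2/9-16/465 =-112528/99045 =-1.14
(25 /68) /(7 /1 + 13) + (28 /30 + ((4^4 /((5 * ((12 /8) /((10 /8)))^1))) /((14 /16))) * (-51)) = -70997459 /28560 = -2485.91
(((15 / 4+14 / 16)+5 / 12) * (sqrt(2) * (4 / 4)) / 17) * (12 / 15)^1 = 121 * sqrt(2) / 510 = 0.34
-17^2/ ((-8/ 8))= 289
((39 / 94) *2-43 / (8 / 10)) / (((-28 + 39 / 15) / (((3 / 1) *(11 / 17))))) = 1641585 / 405892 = 4.04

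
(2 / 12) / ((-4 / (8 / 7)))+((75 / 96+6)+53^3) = 100049869 / 672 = 148883.73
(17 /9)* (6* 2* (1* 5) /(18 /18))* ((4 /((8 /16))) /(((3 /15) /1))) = 13600 /3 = 4533.33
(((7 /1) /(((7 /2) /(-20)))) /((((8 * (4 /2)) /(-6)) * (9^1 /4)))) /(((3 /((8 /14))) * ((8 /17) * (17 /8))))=80 /63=1.27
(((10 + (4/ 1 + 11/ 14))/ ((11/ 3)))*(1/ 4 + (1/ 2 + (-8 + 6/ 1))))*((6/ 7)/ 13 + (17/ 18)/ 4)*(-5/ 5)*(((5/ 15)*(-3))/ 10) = -136551/ 896896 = -0.15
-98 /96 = -49 /48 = -1.02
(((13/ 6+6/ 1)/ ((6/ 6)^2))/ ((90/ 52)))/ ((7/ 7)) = 4.72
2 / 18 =1 / 9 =0.11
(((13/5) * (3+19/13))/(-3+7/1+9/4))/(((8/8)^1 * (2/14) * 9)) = 1624/1125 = 1.44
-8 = -8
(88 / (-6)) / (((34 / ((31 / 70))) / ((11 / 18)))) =-3751 / 32130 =-0.12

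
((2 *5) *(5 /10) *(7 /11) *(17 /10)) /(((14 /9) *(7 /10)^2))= 3825 /539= 7.10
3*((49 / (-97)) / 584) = -147 / 56648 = -0.00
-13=-13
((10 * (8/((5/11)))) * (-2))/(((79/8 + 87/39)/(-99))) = 3624192/1259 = 2878.63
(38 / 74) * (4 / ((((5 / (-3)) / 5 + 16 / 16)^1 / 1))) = 3.08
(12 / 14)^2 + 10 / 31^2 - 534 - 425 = -45123265 / 47089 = -958.25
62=62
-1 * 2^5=-32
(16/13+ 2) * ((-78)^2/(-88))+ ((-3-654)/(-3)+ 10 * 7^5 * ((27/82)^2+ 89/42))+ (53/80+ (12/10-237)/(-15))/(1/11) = 374545.92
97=97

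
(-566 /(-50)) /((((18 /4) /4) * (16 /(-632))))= -89428 /225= -397.46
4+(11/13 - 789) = -10194/13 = -784.15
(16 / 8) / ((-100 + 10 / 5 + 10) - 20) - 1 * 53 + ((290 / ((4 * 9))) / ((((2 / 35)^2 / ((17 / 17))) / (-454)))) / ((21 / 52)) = -149766113 / 54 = -2773446.54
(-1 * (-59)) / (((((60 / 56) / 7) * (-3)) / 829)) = -4793278 / 45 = -106517.29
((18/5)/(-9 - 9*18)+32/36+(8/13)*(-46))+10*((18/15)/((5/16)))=121822/11115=10.96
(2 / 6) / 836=1 / 2508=0.00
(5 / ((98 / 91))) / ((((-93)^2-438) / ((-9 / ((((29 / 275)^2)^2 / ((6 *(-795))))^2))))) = -72560944044758262634277343750 / 9584221025919799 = -7570875488839.70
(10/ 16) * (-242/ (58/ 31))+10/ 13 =-241495/ 3016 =-80.07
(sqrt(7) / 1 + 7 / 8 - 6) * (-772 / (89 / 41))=881.72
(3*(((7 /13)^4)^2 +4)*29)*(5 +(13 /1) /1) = 5118764914710 /815730721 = 6275.07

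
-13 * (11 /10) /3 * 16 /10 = -572 /75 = -7.63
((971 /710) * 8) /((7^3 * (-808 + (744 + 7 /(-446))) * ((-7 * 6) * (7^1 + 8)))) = 866132 /1095101442225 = 0.00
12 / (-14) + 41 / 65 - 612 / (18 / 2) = -31043 / 455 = -68.23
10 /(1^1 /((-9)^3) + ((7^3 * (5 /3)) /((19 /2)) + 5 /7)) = 484785 /2951776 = 0.16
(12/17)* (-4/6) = -8/17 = -0.47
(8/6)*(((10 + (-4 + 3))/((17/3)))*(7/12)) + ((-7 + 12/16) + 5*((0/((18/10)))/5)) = -341/68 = -5.01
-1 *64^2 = -4096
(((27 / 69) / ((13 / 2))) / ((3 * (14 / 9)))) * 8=216 / 2093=0.10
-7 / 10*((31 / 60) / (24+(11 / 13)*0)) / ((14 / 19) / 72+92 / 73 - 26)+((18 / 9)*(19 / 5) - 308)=-21196060843 / 70559600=-300.40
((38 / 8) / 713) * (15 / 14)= 285 / 39928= 0.01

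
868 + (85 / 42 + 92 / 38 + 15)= 708181 / 798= 887.44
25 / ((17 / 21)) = 30.88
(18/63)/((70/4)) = 4/245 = 0.02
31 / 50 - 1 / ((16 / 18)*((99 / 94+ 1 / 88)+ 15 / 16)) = 48091 / 828050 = 0.06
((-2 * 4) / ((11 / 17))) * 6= -816 / 11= -74.18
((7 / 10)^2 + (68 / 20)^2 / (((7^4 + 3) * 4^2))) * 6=1414419 / 480800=2.94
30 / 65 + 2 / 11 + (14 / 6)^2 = 7835 / 1287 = 6.09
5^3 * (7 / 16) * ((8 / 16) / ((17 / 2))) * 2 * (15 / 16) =13125 / 2176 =6.03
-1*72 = -72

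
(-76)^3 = -438976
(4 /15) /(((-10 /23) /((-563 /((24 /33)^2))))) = 1566829 /2400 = 652.85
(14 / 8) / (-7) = -1 / 4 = -0.25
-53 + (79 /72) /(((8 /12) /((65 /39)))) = -50.26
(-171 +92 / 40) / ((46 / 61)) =-102907 / 460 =-223.71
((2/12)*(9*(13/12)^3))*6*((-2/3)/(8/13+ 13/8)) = -28561/8388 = -3.40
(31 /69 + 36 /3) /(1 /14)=12026 /69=174.29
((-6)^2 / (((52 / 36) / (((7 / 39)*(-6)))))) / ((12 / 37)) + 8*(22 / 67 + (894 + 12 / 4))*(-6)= -488638614 / 11323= -43154.52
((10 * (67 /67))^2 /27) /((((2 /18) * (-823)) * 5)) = -20 /2469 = -0.01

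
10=10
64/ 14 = 32/ 7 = 4.57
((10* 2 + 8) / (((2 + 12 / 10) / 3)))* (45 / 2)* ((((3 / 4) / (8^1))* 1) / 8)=14175 / 2048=6.92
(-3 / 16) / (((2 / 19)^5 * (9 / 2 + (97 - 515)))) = 7428297 / 211712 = 35.09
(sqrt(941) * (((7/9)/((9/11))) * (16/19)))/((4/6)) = 616 * sqrt(941)/513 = 36.83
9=9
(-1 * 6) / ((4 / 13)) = -39 / 2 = -19.50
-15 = -15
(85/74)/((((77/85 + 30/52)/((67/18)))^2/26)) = 6056705253625/32183970813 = 188.19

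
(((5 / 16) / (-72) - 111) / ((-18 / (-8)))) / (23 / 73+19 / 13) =-121355273 / 4370112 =-27.77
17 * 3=51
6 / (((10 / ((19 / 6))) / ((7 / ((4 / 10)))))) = 133 / 4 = 33.25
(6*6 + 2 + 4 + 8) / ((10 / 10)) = 50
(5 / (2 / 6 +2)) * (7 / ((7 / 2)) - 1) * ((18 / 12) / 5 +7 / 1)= 219 / 14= 15.64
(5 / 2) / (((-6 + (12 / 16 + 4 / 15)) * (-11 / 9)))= 1350 / 3289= 0.41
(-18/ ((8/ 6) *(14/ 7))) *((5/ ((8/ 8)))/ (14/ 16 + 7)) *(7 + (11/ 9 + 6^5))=-700580/ 21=-33360.95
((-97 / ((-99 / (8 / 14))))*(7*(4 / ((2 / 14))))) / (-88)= -1.25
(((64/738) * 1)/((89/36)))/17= 128/62033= 0.00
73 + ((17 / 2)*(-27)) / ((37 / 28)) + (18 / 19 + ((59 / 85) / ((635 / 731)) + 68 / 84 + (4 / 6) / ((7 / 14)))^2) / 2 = -33292183715466 / 347247289375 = -95.87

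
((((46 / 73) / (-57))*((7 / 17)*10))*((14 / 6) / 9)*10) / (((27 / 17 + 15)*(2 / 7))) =-394450 / 15840927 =-0.02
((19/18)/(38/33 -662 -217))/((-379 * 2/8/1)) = 418/32937753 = 0.00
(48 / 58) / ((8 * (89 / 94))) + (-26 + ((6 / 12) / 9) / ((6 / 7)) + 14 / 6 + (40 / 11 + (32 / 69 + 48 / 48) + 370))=24796504327 / 70523244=351.61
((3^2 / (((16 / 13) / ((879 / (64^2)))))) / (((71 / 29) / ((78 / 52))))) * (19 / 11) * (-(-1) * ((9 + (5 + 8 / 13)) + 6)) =876151161 / 25591808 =34.24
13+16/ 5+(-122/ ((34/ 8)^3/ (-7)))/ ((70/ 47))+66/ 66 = 606006/ 24565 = 24.67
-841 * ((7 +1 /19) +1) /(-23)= 128673 /437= 294.45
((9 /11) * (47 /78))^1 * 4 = 282 /143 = 1.97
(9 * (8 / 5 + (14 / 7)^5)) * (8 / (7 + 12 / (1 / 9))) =12096 / 575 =21.04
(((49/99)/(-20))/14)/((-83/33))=7/9960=0.00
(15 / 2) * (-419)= -6285 / 2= -3142.50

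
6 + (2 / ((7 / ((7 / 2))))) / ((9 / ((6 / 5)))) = 92 / 15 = 6.13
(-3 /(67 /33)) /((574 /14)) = -99 /2747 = -0.04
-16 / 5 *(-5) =16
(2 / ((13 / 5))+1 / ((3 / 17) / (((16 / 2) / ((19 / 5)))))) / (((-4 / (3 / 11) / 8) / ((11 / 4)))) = -4705 / 247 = -19.05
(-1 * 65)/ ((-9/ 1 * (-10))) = -13/ 18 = -0.72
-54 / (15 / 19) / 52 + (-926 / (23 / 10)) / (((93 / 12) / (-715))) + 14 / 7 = 3442931457 / 92690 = 37144.58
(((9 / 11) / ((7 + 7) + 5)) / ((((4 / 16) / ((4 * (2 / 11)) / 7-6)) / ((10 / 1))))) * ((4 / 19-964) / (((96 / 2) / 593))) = 5282135640 / 43681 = 120925.25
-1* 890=-890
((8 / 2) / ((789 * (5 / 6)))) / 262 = 4 / 172265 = 0.00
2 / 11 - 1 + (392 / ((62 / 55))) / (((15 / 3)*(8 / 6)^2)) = 52245 / 1364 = 38.30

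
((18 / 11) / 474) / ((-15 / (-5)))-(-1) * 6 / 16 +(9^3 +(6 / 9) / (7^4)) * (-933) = -11353010010593 / 16691752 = -680156.88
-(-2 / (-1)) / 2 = -1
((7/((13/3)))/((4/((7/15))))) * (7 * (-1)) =-343/260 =-1.32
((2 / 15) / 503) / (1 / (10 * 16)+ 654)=64 / 157903269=0.00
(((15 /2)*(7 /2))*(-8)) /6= -35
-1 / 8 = -0.12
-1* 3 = -3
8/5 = 1.60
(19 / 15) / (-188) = -19 / 2820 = -0.01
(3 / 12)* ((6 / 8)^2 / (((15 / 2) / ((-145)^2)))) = 12615 / 32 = 394.22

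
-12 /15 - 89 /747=-3433 /3735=-0.92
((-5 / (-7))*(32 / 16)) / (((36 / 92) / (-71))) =-16330 / 63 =-259.21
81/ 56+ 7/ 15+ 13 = 14.91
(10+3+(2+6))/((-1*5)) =-21/5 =-4.20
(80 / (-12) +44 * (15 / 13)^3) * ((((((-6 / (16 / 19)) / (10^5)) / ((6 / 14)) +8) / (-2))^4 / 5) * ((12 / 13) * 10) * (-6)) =-50523741422993137428469288614357 / 292464640000000000000000000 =-172751.62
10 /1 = 10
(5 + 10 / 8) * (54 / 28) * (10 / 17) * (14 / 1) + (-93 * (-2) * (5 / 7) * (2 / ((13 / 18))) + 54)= 1612521 / 3094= 521.18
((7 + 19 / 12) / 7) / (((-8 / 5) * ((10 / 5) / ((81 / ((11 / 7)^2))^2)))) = -386322615 / 937024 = -412.29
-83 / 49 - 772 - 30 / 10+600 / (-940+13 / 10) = -17025926 / 21903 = -777.33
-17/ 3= -5.67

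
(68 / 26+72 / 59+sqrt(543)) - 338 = -256304 / 767+sqrt(543) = -310.86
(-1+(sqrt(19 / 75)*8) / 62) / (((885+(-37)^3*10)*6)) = 0.00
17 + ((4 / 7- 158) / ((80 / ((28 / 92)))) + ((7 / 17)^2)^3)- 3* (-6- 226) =15820088197801 / 22206563480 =712.41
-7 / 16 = -0.44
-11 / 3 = -3.67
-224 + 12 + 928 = 716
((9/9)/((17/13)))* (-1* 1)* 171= -2223/17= -130.76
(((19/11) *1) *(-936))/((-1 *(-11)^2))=17784/1331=13.36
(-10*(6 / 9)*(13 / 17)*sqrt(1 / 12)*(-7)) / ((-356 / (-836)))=24.19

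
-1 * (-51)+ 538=589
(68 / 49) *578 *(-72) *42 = -16979328 / 7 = -2425618.29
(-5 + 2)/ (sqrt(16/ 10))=-3 * sqrt(10)/ 4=-2.37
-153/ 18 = -17/ 2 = -8.50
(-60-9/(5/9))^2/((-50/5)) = -580.64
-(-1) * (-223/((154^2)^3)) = -0.00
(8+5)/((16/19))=247/16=15.44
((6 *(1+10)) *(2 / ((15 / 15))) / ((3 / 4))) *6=1056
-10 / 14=-5 / 7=-0.71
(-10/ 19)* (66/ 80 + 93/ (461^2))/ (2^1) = -7016913/ 32303192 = -0.22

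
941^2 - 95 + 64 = 885450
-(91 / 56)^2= -169 / 64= -2.64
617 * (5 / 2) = 3085 / 2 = 1542.50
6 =6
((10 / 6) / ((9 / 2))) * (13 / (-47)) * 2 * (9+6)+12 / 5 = -1424 / 2115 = -0.67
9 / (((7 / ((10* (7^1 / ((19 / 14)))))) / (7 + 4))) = 13860 / 19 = 729.47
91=91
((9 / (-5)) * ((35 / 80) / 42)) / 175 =-3 / 28000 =-0.00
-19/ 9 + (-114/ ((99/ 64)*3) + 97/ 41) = -24.31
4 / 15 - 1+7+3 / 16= 1549 / 240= 6.45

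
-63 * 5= -315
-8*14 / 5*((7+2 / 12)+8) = -5096 / 15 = -339.73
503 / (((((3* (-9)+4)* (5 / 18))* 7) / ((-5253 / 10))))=23780331 / 4025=5908.16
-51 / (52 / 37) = -1887 / 52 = -36.29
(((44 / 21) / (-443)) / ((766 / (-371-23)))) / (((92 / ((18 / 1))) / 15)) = 195030 / 27316709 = 0.01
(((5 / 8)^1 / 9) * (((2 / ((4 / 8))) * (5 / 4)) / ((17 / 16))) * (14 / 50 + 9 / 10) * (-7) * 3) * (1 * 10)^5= -809803.92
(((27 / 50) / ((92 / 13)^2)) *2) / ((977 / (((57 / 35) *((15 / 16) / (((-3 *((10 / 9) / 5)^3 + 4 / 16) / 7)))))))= 189606339 / 174482820800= 0.00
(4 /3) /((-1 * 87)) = -4 /261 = -0.02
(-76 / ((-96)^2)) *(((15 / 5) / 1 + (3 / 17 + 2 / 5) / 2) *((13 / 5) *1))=-0.07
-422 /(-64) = 211 /32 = 6.59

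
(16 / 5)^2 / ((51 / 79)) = 20224 / 1275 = 15.86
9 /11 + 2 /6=38 /33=1.15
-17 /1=-17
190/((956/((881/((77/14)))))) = 83695/2629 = 31.84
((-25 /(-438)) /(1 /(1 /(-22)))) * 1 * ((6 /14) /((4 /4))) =-25 /22484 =-0.00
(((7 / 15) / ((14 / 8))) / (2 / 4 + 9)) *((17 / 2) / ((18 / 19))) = 0.25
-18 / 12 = -3 / 2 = -1.50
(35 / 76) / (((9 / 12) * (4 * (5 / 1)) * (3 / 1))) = 7 / 684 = 0.01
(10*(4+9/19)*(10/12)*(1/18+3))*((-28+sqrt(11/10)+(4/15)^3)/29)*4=-176595320/401679+23375*sqrt(110)/14877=-423.16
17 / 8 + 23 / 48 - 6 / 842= 52481 / 20208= 2.60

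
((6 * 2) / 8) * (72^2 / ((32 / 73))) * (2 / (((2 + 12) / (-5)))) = -88695 / 7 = -12670.71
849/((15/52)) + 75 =15091/5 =3018.20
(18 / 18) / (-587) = -1 / 587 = -0.00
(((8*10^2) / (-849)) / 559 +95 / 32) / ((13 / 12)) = 45060545 / 16452488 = 2.74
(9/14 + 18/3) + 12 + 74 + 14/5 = 6681/70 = 95.44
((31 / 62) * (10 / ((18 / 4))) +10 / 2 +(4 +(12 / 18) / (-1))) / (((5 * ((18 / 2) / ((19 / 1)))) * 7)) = 323 / 567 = 0.57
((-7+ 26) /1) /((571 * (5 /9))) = 171 /2855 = 0.06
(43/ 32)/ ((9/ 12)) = 43/ 24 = 1.79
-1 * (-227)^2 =-51529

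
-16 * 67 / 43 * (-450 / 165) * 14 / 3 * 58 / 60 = 435232 / 1419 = 306.72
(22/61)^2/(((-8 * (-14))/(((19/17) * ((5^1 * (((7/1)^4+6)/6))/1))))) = 27668465/10627176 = 2.60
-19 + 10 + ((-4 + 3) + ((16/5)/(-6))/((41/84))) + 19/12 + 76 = 163567/2460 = 66.49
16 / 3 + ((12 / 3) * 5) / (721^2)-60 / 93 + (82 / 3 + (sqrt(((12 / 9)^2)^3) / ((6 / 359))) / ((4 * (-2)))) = 18657143710 / 1305320751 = 14.29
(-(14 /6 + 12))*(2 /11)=-86 /33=-2.61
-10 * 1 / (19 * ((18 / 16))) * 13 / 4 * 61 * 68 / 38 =-539240 / 3249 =-165.97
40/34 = 20/17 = 1.18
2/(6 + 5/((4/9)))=8/69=0.12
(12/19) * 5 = 60/19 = 3.16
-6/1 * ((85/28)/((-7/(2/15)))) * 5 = 85/49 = 1.73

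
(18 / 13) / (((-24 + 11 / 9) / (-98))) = 15876 / 2665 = 5.96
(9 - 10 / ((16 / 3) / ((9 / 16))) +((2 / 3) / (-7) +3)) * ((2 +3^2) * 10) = 1604075 / 1344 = 1193.51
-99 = -99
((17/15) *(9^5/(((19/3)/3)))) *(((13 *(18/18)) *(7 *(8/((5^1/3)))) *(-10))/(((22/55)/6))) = -39462682896/19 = -2076983310.32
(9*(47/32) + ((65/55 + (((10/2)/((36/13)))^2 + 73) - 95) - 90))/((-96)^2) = -2689805/262766592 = -0.01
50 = 50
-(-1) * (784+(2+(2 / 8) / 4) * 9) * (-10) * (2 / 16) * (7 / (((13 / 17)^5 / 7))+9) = -2340741909575 / 11881376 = -197009.33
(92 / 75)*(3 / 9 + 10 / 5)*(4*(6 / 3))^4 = 11723.66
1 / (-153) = -1 / 153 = -0.01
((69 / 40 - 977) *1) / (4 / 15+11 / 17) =-1989561 / 1864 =-1067.36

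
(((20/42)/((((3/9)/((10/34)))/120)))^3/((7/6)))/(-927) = -144000000000/1214999639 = -118.52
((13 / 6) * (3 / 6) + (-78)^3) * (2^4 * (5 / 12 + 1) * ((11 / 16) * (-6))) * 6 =1064892257 / 4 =266223064.25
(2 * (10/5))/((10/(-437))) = -874/5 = -174.80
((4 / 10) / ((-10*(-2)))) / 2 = 0.01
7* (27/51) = 63/17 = 3.71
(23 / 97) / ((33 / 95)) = 2185 / 3201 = 0.68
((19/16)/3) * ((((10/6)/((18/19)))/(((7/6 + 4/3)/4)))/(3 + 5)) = 361/2592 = 0.14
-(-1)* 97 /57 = 97 /57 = 1.70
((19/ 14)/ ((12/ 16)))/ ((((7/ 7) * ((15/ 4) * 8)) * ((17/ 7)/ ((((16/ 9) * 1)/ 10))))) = 152/ 34425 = 0.00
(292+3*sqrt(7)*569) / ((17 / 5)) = 1460 / 17+8535*sqrt(7) / 17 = 1414.21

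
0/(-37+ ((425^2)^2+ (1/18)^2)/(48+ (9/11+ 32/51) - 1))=0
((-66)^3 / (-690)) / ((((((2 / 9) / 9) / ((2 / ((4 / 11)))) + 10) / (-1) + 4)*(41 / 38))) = -64.31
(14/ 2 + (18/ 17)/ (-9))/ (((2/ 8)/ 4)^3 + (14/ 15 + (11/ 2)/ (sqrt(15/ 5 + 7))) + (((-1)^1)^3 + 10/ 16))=-246701445120/ 174100380943 + 242913116160*sqrt(10)/ 174100380943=3.00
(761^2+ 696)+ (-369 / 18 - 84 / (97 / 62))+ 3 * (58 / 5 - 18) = 562331901 / 970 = 579723.61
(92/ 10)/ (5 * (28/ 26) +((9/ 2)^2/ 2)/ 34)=162656/ 100465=1.62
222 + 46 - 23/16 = 4265/16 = 266.56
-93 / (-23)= 93 / 23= 4.04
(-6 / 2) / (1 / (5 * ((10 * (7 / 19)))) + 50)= -1050 / 17519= -0.06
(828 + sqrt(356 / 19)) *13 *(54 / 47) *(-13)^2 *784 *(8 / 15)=496065024 *sqrt(1691) / 4465 + 205370919936 / 235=878487469.38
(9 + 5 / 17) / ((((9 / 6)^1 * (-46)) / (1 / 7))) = -158 / 8211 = -0.02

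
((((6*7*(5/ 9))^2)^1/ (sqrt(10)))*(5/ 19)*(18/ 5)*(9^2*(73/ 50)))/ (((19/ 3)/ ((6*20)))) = 41722128*sqrt(10)/ 361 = 365476.32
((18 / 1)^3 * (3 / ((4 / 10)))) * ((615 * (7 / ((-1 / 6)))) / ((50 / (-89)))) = 2011051476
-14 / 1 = -14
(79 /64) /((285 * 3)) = 79 /54720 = 0.00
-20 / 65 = -0.31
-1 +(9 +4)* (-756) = -9829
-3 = -3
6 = 6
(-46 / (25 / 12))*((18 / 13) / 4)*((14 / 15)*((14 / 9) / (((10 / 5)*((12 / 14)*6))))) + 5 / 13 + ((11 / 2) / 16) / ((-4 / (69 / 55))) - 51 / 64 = -230243 / 144000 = -1.60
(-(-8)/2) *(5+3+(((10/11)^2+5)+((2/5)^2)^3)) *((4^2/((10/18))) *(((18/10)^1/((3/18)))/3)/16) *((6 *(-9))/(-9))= 101664858672/47265625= 2150.93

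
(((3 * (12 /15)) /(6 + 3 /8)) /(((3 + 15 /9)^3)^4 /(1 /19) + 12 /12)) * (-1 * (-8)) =136048896 /91560668531275525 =0.00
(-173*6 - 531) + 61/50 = -78389/50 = -1567.78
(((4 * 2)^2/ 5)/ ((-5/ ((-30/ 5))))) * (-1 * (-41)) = 15744/ 25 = 629.76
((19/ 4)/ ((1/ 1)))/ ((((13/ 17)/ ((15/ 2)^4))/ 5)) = 81759375/ 832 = 98268.48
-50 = -50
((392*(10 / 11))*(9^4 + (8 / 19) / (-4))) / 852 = 122163860 / 44517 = 2744.21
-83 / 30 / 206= -83 / 6180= -0.01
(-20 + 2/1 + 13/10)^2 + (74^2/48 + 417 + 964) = 133048/75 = 1773.97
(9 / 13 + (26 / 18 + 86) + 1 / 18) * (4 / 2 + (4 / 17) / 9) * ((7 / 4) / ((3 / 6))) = 2487905 / 3978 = 625.42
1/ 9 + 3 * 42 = 1135/ 9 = 126.11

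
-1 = -1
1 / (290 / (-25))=-5 / 58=-0.09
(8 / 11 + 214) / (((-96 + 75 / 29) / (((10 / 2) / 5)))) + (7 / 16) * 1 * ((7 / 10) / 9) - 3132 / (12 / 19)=-7884838667 / 1589280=-4961.26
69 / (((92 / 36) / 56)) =1512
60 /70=6 /7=0.86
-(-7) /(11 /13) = 8.27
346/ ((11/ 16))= 5536/ 11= 503.27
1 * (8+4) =12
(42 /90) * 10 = 14 /3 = 4.67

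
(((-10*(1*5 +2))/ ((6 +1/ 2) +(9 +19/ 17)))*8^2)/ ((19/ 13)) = -396032/ 2147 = -184.46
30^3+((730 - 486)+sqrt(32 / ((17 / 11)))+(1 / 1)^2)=4 *sqrt(374) / 17+27245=27249.55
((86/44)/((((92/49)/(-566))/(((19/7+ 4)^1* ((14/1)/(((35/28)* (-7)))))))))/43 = 186214/1265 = 147.20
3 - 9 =-6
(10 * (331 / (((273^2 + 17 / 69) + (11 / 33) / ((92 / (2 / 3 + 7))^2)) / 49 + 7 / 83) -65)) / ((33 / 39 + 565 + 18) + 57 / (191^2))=-2697798635158777670 / 2431376032864106769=-1.11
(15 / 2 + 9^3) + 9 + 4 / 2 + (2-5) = 1489 / 2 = 744.50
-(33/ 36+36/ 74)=-623/ 444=-1.40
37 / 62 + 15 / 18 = 133 / 93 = 1.43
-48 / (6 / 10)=-80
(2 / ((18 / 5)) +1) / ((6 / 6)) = 1.56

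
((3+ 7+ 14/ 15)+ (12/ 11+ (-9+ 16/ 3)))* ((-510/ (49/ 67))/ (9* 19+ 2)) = -448766/ 13321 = -33.69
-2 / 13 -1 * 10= -132 / 13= -10.15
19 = 19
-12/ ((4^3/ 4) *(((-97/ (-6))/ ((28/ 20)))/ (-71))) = 4473/ 970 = 4.61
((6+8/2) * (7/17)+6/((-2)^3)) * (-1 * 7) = -1603/68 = -23.57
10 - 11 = -1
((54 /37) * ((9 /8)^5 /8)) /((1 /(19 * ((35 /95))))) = 11160261 /4849664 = 2.30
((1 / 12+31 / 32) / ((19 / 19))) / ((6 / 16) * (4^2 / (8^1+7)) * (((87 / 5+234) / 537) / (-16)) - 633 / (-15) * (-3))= -451975 / 54392388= -0.01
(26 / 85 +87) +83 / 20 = 6219 / 68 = 91.46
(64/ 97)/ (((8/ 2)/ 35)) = 560/ 97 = 5.77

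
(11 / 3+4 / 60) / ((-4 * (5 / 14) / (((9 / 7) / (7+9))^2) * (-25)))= 27 / 40000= 0.00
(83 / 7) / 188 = 83 / 1316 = 0.06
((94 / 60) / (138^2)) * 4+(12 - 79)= -9569563 / 142830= -67.00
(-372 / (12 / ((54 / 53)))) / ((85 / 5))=-1674 / 901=-1.86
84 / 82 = 42 / 41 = 1.02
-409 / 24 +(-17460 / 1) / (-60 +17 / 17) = 394909 / 1416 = 278.89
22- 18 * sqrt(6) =-22.09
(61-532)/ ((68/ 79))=-37209/ 68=-547.19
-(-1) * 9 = 9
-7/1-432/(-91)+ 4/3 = -251/273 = -0.92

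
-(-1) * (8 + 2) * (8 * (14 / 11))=1120 / 11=101.82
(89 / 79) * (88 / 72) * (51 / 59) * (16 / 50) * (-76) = -10118944 / 349575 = -28.95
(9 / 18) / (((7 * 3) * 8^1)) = 1 / 336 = 0.00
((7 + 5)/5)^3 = 1728/125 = 13.82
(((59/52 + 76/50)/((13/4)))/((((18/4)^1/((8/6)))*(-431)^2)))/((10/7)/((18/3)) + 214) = 193256/31778965550475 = 0.00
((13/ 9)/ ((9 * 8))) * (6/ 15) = 13/ 1620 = 0.01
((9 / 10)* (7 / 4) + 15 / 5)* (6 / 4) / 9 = 61 / 80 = 0.76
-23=-23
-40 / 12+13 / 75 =-79 / 25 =-3.16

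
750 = 750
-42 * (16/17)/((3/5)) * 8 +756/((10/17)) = 64442/85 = 758.14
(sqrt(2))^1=sqrt(2)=1.41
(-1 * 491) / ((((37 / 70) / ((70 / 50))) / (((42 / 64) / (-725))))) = 1.18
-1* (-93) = 93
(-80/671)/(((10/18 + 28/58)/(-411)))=8581680/181841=47.19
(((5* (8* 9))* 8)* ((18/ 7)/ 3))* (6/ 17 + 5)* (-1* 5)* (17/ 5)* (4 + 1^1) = -1123200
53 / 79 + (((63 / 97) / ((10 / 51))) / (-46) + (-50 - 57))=-375061827 / 3524980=-106.40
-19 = -19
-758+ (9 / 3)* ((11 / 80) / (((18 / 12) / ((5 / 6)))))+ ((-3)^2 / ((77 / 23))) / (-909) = -282873925 / 373296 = -757.77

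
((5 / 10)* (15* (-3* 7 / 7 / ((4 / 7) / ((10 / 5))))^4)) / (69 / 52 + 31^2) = 37923795 / 400328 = 94.73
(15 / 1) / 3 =5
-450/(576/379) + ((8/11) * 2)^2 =-1138283/3872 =-293.98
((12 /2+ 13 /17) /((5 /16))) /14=184 /119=1.55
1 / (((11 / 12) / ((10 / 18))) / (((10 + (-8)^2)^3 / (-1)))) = -8104480 / 33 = -245590.30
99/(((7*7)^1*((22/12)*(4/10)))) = 135/49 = 2.76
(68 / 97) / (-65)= -68 / 6305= -0.01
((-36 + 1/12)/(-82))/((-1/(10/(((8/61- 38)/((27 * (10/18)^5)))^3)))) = 119419935302734375/507501556484111548128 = 0.00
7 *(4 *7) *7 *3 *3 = 12348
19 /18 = 1.06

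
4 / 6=2 / 3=0.67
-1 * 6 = -6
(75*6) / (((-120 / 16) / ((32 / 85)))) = -384 / 17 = -22.59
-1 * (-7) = 7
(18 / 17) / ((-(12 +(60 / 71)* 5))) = -71 / 1088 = -0.07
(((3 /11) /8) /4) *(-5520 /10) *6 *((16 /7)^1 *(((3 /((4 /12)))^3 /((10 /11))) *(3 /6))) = -905418 /35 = -25869.09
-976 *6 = -5856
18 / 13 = 1.38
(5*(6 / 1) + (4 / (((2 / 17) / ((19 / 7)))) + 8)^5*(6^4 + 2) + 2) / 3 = 221289217514867360 / 50421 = 4388830398343.30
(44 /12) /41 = 11 /123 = 0.09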